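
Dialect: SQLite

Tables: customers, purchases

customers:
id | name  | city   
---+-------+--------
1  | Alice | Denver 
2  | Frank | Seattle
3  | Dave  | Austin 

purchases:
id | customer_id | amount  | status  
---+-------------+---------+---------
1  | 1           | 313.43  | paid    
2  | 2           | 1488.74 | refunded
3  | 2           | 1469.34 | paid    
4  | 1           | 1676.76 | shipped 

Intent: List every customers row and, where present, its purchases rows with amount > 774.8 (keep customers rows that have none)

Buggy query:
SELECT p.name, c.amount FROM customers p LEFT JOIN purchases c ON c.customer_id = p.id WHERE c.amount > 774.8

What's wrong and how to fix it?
Bug: A WHERE condition on the right-hand table after LEFT JOIN drops unmatched parents

Fix: Move the right-table condition into the ON clause so unmatched parents are kept

Corrected query:
SELECT p.name, c.amount FROM customers p LEFT JOIN purchases c ON c.customer_id = p.id AND c.amount > 774.8

Result:
name  | amount 
------+--------
Alice | 1676.76
Frank | 1469.34
Frank | 1488.74
Dave  | NULL   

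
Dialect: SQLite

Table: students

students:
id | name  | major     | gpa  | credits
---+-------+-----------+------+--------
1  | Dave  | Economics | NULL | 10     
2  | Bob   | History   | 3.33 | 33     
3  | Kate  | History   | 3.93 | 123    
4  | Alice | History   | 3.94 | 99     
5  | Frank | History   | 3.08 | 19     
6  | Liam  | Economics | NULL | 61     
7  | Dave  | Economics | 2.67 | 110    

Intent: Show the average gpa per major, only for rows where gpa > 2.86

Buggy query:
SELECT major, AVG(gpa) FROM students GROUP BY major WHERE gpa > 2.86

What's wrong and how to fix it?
Bug: WHERE cannot follow GROUP BY

Fix: Place WHERE between FROM and GROUP BY

Corrected query:
SELECT major, AVG(gpa) FROM students WHERE gpa > 2.86 GROUP BY major

Result:
major   | AVG(gpa)
--------+---------
History | 3.57    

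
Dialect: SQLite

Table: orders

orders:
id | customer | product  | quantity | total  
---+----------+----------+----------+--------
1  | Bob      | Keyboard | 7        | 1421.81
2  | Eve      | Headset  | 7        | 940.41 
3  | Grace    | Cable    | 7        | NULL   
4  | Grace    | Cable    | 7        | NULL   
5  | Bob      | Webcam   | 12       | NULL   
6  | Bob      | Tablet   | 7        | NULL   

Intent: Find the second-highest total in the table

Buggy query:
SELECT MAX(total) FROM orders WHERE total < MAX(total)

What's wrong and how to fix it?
Bug: The inner MAX is an aggregate inside WHERE, which is not allowed

Fix: Compute the overall MAX in a subquery, then take MAX of rows below it

Corrected query:
SELECT MAX(total) FROM orders WHERE total < (SELECT MAX(total) FROM orders)

Result:
MAX(total)
----------
940.41    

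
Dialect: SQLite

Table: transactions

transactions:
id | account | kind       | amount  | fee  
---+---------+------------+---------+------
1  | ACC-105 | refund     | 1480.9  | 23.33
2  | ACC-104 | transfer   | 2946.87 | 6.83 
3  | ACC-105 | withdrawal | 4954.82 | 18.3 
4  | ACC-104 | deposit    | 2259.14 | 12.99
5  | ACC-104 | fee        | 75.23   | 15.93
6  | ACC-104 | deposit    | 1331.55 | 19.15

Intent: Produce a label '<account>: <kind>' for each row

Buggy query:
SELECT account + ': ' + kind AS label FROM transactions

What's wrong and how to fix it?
Bug: '+' is numeric addition; on text columns SQLite converts them to 0 instead of concatenating

Fix: Use the || operator for string concatenation

Corrected query:
SELECT account || ': ' || kind AS label FROM transactions

Result:
label              
-------------------
ACC-105: refund    
ACC-104: transfer  
ACC-105: withdrawal
ACC-104: deposit   
ACC-104: fee       
ACC-104: deposit   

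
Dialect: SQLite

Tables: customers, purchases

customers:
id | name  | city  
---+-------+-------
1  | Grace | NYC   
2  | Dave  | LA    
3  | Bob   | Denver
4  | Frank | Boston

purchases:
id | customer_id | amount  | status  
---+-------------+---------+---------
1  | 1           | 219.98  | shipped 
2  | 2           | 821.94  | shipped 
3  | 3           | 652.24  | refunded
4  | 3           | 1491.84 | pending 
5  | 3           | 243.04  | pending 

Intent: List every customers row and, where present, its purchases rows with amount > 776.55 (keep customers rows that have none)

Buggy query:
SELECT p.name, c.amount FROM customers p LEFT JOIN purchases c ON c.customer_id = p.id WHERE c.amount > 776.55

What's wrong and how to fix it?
Bug: A WHERE condition on the right-hand table after LEFT JOIN drops unmatched parents

Fix: Put 'c.amount > 776.55' in the JOIN's ON clause instead of WHERE

Corrected query:
SELECT p.name, c.amount FROM customers p LEFT JOIN purchases c ON c.customer_id = p.id AND c.amount > 776.55

Result:
name  | amount 
------+--------
Grace | NULL   
Dave  | 821.94 
Bob   | 1491.84
Frank | NULL   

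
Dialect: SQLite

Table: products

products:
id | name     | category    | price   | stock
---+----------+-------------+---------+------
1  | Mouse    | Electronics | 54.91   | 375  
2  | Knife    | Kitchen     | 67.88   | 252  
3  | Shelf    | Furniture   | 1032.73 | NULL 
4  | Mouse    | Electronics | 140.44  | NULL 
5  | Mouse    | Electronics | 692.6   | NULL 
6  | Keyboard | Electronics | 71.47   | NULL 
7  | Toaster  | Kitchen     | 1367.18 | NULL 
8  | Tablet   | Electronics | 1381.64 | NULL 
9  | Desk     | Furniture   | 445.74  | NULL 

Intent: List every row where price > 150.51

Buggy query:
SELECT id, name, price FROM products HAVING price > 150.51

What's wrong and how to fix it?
Bug: HAVING filters the output of aggregation, but this query has no GROUP BY and no aggregate functions, so SQLite rejects it (HAVING clause on a non-aggregate query); the condition here is per row

Fix: Use WHERE for row-level filtering

Corrected query:
SELECT id, name, price FROM products WHERE price > 150.51

Result:
id | name    | price  
---+---------+--------
3  | Shelf   | 1032.73
5  | Mouse   | 692.6  
7  | Toaster | 1367.18
8  | Tablet  | 1381.64
9  | Desk    | 445.74 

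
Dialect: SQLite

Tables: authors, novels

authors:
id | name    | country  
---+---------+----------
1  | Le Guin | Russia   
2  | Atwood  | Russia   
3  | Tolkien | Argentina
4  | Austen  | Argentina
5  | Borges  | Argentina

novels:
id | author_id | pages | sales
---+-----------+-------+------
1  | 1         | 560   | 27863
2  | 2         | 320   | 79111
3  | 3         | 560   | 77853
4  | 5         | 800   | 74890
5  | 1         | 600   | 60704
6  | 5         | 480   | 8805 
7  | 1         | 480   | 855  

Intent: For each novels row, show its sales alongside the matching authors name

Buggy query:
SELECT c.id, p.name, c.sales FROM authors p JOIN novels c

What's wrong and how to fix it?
Bug: Missing join condition: each novels row is matched to all authors rows instead of just its own

Fix: Specify the join condition linking the foreign key to the parent id

Corrected query:
SELECT c.id, p.name, c.sales FROM authors p JOIN novels c ON c.author_id = p.id

Result:
id | name    | sales
---+---------+------
1  | Le Guin | 27863
2  | Atwood  | 79111
3  | Tolkien | 77853
4  | Borges  | 74890
5  | Le Guin | 60704
6  | Borges  | 8805 
7  | Le Guin | 855  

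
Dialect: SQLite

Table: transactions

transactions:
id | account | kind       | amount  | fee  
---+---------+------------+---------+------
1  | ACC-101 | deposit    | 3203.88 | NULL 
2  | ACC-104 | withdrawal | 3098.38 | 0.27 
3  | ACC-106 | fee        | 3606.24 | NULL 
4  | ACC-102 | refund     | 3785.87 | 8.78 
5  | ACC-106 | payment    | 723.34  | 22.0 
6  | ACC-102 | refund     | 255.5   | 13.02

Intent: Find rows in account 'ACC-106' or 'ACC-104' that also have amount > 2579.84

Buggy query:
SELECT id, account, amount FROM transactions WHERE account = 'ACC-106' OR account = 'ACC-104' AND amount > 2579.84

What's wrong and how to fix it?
Bug: Without parentheses, AND is evaluated before OR, so the amount filter only applies to the 'ACC-104' branch

Fix: Group the OR with parentheses (or use IN), then AND the threshold

Corrected query:
SELECT id, account, amount FROM transactions WHERE (account = 'ACC-106' OR account = 'ACC-104') AND amount > 2579.84

Result:
id | account | amount 
---+---------+--------
2  | ACC-104 | 3098.38
3  | ACC-106 | 3606.24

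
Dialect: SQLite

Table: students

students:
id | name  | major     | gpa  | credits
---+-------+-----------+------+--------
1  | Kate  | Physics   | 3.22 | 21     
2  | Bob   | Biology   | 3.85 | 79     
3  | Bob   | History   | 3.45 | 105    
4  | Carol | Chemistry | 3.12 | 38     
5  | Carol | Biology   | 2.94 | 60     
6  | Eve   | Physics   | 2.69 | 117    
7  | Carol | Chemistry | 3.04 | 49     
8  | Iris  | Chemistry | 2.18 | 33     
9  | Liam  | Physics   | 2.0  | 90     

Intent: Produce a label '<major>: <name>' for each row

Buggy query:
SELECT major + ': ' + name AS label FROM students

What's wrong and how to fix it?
Bug: SQLite uses || for string concatenation; + coerces text to numbers (yielding 0)

Fix: Replace + with || to concatenate text

Corrected query:
SELECT major || ': ' || name AS label FROM students

Result:
label           
----------------
Physics: Kate   
Biology: Bob    
History: Bob    
Chemistry: Carol
Biology: Carol  
Physics: Eve    
Chemistry: Carol
Chemistry: Iris 
Physics: Liam   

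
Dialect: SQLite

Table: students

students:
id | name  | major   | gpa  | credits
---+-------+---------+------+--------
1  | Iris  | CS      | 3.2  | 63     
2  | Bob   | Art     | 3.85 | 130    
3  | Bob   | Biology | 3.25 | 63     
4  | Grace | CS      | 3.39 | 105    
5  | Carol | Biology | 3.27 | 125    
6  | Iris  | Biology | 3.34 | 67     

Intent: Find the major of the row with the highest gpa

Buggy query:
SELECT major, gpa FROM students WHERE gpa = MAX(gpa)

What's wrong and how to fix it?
Bug: WHERE is evaluated per row; an aggregate over the whole table isn't defined there

Fix: Wrap MAX in a scalar subquery so WHERE compares against a single value

Corrected query:
SELECT major, gpa FROM students WHERE gpa = (SELECT MAX(gpa) FROM students)

Result:
major | gpa 
------+-----
Art   | 3.85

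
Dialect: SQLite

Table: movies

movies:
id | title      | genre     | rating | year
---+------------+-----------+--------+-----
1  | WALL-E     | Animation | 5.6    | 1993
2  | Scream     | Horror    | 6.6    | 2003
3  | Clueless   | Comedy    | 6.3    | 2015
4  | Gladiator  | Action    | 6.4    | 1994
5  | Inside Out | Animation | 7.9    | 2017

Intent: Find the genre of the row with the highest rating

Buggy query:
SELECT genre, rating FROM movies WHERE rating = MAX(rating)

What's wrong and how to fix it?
Bug: MAX(rating) is an aggregate and cannot be used directly in WHERE

Fix: Wrap MAX in a scalar subquery so WHERE compares against a single value

Corrected query:
SELECT genre, rating FROM movies WHERE rating = (SELECT MAX(rating) FROM movies)

Result:
genre     | rating
----------+-------
Animation | 7.9   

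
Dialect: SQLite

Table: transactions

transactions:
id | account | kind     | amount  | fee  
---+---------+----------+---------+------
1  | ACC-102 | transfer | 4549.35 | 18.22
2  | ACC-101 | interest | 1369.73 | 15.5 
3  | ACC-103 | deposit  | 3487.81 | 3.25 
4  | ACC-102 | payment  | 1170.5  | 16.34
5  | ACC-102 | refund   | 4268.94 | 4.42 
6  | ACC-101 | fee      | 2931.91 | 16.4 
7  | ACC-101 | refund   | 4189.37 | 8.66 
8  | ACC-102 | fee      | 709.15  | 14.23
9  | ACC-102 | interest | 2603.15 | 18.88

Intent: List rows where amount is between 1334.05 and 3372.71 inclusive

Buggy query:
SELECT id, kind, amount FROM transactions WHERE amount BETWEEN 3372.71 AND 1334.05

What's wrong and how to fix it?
Bug: BETWEEN expects the lower bound first; with 3372.71 AND 1334.05 the range is empty

Fix: Write BETWEEN 1334.05 AND 3372.71

Corrected query:
SELECT id, kind, amount FROM transactions WHERE amount BETWEEN 1334.05 AND 3372.71

Result:
id | kind     | amount 
---+----------+--------
2  | interest | 1369.73
6  | fee      | 2931.91
9  | interest | 2603.15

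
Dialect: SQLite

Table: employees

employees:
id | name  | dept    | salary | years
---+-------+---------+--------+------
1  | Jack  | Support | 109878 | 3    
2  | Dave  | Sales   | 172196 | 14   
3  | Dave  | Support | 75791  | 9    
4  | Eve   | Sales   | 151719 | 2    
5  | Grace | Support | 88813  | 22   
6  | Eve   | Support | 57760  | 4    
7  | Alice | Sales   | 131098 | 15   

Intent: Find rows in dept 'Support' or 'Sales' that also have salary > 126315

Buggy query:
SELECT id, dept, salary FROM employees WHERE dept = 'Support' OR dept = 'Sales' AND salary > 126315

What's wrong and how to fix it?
Bug: AND binds tighter than OR, so this parses as dept = 'Support' OR (dept = 'Sales' AND salary > 126315)

Fix: Add parentheses around the OR so the AND applies to both alternatives

Corrected query:
SELECT id, dept, salary FROM employees WHERE (dept = 'Support' OR dept = 'Sales') AND salary > 126315

Result:
id | dept  | salary
---+-------+-------
2  | Sales | 172196
4  | Sales | 151719
7  | Sales | 131098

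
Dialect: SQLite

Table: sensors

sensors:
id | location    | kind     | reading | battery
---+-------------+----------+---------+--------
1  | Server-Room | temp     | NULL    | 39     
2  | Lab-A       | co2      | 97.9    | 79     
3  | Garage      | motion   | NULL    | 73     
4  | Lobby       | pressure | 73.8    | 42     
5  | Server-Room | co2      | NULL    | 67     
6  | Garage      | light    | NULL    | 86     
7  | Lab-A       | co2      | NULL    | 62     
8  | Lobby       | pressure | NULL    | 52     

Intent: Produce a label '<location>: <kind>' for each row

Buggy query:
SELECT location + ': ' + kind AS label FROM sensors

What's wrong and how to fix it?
Bug: '+' is numeric addition; on text columns SQLite converts them to 0 instead of concatenating

Fix: Replace + with || to concatenate text

Corrected query:
SELECT location || ': ' || kind AS label FROM sensors

Result:
label            
-----------------
Server-Room: temp
Lab-A: co2       
Garage: motion   
Lobby: pressure  
Server-Room: co2 
Garage: light    
Lab-A: co2       
Lobby: pressure  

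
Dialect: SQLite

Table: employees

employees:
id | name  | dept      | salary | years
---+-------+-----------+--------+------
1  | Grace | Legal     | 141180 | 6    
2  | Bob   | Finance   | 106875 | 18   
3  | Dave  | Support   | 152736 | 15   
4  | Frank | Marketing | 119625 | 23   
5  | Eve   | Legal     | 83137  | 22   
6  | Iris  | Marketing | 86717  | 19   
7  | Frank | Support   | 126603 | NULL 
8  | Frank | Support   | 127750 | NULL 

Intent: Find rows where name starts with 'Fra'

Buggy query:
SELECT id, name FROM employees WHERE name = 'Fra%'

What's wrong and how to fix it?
Bug: Wildcards only work with LIKE; '=' treats '%' as a literal character

Fix: Replace '=' with LIKE so 'Fra%' is treated as a pattern

Corrected query:
SELECT id, name FROM employees WHERE name LIKE 'Fra%'

Result:
id | name 
---+------
4  | Frank
7  | Frank
8  | Frank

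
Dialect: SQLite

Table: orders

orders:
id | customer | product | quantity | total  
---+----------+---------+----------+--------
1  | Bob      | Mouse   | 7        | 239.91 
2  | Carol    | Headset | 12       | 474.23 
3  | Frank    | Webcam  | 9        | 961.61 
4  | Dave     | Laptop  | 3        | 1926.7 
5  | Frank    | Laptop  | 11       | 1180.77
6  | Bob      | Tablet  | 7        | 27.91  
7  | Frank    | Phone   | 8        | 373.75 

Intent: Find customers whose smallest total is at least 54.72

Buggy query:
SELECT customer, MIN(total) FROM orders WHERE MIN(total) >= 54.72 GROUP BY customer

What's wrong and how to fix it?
Bug: MIN() in WHERE is a misuse of aggregate

Fix: Use HAVING for the per-group MIN condition

Corrected query:
SELECT customer, MIN(total) FROM orders GROUP BY customer HAVING MIN(total) >= 54.72

Result:
customer | MIN(total)
---------+-----------
Carol    | 474.23    
Dave     | 1926.7    
Frank    | 373.75    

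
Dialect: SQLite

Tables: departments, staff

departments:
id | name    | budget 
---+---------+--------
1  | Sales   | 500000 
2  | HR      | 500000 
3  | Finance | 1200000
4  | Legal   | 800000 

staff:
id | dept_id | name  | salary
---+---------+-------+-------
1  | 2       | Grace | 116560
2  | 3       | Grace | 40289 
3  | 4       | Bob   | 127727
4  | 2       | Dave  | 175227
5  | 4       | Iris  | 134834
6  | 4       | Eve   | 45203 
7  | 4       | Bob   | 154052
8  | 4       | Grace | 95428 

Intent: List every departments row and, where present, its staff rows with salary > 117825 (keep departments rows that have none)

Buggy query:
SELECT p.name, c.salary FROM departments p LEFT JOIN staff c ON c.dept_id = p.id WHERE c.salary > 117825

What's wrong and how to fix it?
Bug: A WHERE condition on the right-hand table after LEFT JOIN drops unmatched parents

Fix: Put 'c.salary > 117825' in the JOIN's ON clause instead of WHERE

Corrected query:
SELECT p.name, c.salary FROM departments p LEFT JOIN staff c ON c.dept_id = p.id AND c.salary > 117825

Result:
name    | salary
--------+-------
Sales   | NULL  
HR      | 175227
Finance | NULL  
Legal   | 127727
Legal   | 134834
Legal   | 154052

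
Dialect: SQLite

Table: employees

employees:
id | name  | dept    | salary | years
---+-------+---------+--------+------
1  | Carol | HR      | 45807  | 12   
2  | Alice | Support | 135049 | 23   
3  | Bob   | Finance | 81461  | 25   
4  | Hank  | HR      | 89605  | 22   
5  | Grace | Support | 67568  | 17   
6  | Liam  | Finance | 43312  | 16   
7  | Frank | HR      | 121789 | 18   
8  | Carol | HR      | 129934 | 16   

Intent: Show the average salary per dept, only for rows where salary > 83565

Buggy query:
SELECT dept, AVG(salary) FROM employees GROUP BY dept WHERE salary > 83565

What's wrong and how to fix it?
Bug: Row-level WHERE must come before GROUP BY in the clause order

Fix: Place WHERE between FROM and GROUP BY

Corrected query:
SELECT dept, AVG(salary) FROM employees WHERE salary > 83565 GROUP BY dept

Result:
dept    | AVG(salary)
--------+------------
HR      | 113776     
Support | 135049     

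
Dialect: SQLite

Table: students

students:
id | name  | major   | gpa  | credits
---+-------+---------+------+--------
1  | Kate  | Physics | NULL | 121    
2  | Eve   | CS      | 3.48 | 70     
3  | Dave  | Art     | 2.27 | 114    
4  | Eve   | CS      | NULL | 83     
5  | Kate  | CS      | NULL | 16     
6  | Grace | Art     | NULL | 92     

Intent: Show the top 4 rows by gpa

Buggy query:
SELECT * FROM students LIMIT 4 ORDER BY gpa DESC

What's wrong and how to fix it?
Bug: ORDER BY cannot follow LIMIT; LIMIT is the final clause

Fix: Swap the clauses: ORDER BY first, then LIMIT

Corrected query:
SELECT * FROM students ORDER BY gpa DESC LIMIT 4

Result:
id | name | major   | gpa  | credits
---+------+---------+------+--------
2  | Eve  | CS      | 3.48 | 70     
3  | Dave | Art     | 2.27 | 114    
1  | Kate | Physics | NULL | 121    
4  | Eve  | CS      | NULL | 83     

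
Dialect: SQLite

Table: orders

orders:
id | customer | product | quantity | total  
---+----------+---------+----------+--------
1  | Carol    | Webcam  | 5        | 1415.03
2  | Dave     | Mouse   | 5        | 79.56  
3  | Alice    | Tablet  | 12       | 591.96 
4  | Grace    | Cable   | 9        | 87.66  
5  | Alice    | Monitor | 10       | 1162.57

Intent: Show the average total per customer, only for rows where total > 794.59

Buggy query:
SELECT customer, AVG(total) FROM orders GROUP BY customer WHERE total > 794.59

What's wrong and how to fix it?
Bug: WHERE cannot follow GROUP BY

Fix: Place WHERE between FROM and GROUP BY

Corrected query:
SELECT customer, AVG(total) FROM orders WHERE total > 794.59 GROUP BY customer

Result:
customer | AVG(total)
---------+-----------
Alice    | 1162.57   
Carol    | 1415.03   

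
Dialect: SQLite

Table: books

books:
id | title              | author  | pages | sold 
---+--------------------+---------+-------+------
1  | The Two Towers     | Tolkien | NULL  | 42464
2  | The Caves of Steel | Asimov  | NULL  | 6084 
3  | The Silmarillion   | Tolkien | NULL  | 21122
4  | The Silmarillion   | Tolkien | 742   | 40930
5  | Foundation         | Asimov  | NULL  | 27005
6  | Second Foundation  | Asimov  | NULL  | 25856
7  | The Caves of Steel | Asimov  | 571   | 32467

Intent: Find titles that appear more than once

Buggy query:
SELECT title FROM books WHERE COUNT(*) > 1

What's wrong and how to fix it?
Bug: COUNT(*) is an aggregate and cannot be used in WHERE

Fix: GROUP BY title, then filter groups with HAVING COUNT(*) > 1

Corrected query:
SELECT title FROM books GROUP BY title HAVING COUNT(*) > 1

Result:
title             
------------------
The Caves of Steel
The Silmarillion  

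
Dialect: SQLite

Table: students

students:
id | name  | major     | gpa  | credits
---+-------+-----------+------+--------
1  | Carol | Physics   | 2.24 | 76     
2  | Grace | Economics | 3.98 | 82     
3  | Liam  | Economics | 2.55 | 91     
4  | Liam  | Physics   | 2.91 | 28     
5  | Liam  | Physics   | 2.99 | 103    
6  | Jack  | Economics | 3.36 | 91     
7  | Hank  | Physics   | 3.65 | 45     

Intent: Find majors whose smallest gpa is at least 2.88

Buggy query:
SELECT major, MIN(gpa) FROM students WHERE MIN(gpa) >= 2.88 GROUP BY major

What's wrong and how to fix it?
Bug: Aggregates like MIN are computed per group after WHERE runs

Fix: Use HAVING for the per-group MIN condition

Corrected query:
SELECT major, MIN(gpa) FROM students GROUP BY major HAVING MIN(gpa) >= 2.88

Result:
(no rows)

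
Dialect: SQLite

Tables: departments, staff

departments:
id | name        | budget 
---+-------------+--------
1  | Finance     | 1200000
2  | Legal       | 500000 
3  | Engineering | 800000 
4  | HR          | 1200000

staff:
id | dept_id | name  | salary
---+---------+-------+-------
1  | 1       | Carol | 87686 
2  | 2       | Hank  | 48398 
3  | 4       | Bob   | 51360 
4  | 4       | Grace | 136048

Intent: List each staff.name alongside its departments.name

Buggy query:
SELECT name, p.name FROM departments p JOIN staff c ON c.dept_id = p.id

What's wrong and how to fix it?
Bug: 'name' exists in both joined tables, so the database can't tell which one is meant

Fix: Qualify the column with its table alias (c.name)

Corrected query:
SELECT c.name, p.name FROM departments p JOIN staff c ON c.dept_id = p.id

Result:
name  | name   
------+--------
Carol | Finance
Hank  | Legal  
Bob   | HR     
Grace | HR     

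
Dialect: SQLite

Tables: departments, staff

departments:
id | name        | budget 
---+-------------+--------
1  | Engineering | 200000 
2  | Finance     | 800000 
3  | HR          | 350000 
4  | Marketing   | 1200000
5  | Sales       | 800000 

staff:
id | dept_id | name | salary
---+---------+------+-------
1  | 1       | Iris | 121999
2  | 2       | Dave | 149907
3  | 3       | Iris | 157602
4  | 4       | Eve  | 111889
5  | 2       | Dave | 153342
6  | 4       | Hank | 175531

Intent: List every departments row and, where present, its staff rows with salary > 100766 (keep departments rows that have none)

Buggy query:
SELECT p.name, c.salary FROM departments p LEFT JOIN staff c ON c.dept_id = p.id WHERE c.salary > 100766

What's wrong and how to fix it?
Bug: A WHERE condition on the right-hand table after LEFT JOIN drops unmatched parents

Fix: Put 'c.salary > 100766' in the JOIN's ON clause instead of WHERE

Corrected query:
SELECT p.name, c.salary FROM departments p LEFT JOIN staff c ON c.dept_id = p.id AND c.salary > 100766

Result:
name        | salary
------------+-------
Engineering | 121999
Finance     | 149907
Finance     | 153342
HR          | 157602
Marketing   | 111889
Marketing   | 175531
Sales       | NULL  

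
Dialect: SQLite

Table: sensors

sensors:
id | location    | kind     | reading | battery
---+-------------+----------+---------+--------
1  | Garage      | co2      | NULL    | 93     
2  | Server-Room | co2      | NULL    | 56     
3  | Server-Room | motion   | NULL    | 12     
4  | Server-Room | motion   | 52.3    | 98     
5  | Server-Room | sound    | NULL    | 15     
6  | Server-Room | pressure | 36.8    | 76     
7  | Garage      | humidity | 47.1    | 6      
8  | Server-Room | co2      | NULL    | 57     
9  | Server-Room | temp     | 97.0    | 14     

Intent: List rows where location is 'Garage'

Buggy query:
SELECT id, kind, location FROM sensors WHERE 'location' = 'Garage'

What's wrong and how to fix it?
Bug: 'location' in single quotes is a string literal, not the column; the comparison is literal-vs-literal and never true

Fix: Reference the column as location without single quotes

Corrected query:
SELECT id, kind, location FROM sensors WHERE location = 'Garage'

Result:
id | kind     | location
---+----------+---------
1  | co2      | Garage  
7  | humidity | Garage  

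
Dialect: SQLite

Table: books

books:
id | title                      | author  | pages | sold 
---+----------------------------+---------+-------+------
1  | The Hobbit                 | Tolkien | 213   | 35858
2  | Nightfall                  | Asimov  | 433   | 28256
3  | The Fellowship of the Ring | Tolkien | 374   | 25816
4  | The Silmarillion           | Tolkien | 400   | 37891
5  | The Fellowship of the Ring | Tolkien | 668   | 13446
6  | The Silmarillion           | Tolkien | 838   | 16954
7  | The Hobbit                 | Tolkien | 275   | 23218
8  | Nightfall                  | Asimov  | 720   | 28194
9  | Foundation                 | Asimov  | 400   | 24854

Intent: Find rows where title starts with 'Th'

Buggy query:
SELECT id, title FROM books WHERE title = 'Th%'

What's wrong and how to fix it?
Bug: '=' compares the literal string including the % character; pattern matching needs LIKE

Fix: Use LIKE for wildcard pattern matching

Corrected query:
SELECT id, title FROM books WHERE title LIKE 'Th%'

Result:
id | title                     
---+---------------------------
1  | The Hobbit                
3  | The Fellowship of the Ring
4  | The Silmarillion          
5  | The Fellowship of the Ring
6  | The Silmarillion          
7  | The Hobbit                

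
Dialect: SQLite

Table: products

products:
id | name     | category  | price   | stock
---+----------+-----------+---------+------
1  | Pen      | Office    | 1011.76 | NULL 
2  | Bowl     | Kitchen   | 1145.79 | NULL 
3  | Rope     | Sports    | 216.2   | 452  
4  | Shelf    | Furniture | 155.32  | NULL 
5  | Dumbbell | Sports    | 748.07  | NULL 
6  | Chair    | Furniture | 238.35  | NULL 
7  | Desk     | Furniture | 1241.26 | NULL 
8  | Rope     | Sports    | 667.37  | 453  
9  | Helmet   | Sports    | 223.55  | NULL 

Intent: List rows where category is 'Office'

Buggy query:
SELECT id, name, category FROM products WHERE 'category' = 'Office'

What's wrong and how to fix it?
Bug: 'category' in single quotes is a string literal, not the column; the comparison is literal-vs-literal and never true

Fix: Reference the column as category without single quotes

Corrected query:
SELECT id, name, category FROM products WHERE category = 'Office'

Result:
id | name | category
---+------+---------
1  | Pen  | Office  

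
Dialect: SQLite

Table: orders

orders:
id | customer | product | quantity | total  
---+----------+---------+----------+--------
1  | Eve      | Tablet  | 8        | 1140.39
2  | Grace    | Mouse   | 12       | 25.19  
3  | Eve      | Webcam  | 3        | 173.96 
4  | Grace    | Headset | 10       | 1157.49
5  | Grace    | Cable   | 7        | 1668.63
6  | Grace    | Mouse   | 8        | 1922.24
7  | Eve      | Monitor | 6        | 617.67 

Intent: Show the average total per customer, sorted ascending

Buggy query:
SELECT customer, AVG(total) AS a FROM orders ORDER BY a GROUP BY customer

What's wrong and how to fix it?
Bug: GROUP BY must precede ORDER BY

Fix: Reorder: SELECT … FROM … GROUP BY … ORDER BY …

Corrected query:
SELECT customer, AVG(total) AS a FROM orders GROUP BY customer ORDER BY a

Result:
customer | a         
---------+-----------
Eve      | 644.006667
Grace    | 1193.3875 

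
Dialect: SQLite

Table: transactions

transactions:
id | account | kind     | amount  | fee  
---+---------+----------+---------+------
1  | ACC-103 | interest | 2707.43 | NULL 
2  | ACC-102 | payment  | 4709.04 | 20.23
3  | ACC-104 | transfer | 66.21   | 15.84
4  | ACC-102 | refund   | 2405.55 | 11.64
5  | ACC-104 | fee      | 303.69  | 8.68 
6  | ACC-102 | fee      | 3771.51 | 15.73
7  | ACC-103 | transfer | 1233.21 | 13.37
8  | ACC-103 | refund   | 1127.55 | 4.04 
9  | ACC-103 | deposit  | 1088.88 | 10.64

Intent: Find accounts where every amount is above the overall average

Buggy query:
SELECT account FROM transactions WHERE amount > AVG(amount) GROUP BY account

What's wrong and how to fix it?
Bug: WHERE evaluates per row before aggregation, so AVG() is unavailable

Fix: Use a subquery for AVG and a HAVING MIN(...) filter so the condition holds for every row in the group

Corrected query:
SELECT account FROM transactions GROUP BY account HAVING MIN(amount) > (SELECT AVG(amount) FROM transactions)

Result:
account
-------
ACC-102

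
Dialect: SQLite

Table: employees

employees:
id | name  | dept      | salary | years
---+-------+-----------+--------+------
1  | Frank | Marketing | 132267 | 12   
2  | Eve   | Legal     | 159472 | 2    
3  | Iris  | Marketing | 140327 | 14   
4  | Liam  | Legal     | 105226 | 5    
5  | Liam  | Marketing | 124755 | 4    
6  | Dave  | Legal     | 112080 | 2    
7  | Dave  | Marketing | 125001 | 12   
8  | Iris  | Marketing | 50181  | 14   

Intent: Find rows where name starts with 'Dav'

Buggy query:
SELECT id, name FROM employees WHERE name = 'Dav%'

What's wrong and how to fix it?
Bug: '=' compares the literal string including the % character; pattern matching needs LIKE

Fix: Replace '=' with LIKE so 'Dav%' is treated as a pattern

Corrected query:
SELECT id, name FROM employees WHERE name LIKE 'Dav%'

Result:
id | name
---+-----
6  | Dave
7  | Dave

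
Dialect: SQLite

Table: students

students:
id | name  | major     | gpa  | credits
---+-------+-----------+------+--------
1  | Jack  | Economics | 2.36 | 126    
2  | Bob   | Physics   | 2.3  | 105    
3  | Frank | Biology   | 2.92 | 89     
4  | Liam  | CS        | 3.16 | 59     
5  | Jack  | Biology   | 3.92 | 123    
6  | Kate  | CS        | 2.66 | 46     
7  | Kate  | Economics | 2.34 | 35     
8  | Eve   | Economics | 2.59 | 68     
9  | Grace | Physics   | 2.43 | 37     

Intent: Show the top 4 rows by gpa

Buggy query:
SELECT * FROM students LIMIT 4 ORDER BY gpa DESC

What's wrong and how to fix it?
Bug: LIMIT must come after ORDER BY

Fix: Sort with ORDER BY, then apply LIMIT

Corrected query:
SELECT * FROM students ORDER BY gpa DESC LIMIT 4

Result:
id | name  | major   | gpa  | credits
---+-------+---------+------+--------
5  | Jack  | Biology | 3.92 | 123    
4  | Liam  | CS      | 3.16 | 59     
3  | Frank | Biology | 2.92 | 89     
6  | Kate  | CS      | 2.66 | 46     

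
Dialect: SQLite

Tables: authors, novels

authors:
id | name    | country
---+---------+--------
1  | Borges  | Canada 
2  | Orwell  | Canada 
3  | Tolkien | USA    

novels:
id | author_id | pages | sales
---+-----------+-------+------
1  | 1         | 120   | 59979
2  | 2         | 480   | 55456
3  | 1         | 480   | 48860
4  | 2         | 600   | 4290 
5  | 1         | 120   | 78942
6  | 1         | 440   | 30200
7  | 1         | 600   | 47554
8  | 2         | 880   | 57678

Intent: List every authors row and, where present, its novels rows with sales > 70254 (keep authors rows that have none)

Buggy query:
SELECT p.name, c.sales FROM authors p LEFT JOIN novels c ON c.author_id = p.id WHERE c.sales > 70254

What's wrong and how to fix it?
Bug: A WHERE condition on the right-hand table after LEFT JOIN drops unmatched parents

Fix: Move the right-table condition into the ON clause so unmatched parents are kept

Corrected query:
SELECT p.name, c.sales FROM authors p LEFT JOIN novels c ON c.author_id = p.id AND c.sales > 70254

Result:
name    | sales
--------+------
Borges  | 78942
Orwell  | NULL 
Tolkien | NULL 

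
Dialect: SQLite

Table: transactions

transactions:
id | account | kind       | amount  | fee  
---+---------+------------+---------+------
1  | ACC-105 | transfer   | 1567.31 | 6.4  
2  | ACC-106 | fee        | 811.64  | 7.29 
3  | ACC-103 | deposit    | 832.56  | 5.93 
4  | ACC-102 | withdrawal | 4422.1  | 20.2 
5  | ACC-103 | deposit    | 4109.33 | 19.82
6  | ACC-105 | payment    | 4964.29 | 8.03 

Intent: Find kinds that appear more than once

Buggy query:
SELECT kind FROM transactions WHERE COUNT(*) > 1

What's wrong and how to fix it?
Bug: COUNT(*) is an aggregate and cannot be used in WHERE

Fix: Group first, then use HAVING for the count condition

Corrected query:
SELECT kind FROM transactions GROUP BY kind HAVING COUNT(*) > 1

Result:
kind   
-------
deposit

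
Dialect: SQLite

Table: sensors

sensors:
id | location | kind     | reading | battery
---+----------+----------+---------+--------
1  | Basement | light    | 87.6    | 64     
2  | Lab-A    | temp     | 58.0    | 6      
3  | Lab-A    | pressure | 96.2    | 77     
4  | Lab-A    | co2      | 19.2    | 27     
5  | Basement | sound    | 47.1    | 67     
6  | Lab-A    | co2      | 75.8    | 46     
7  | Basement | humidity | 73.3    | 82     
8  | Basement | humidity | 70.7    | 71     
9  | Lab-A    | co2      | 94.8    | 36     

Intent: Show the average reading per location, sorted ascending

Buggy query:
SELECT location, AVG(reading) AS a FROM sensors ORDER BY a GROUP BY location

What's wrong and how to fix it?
Bug: ORDER BY appears before GROUP BY; SQL clause order requires GROUP BY first

Fix: Move ORDER BY to the end, after GROUP BY

Corrected query:
SELECT location, AVG(reading) AS a FROM sensors GROUP BY location ORDER BY a

Result:
location | a     
---------+-------
Lab-A    | 68.8  
Basement | 69.675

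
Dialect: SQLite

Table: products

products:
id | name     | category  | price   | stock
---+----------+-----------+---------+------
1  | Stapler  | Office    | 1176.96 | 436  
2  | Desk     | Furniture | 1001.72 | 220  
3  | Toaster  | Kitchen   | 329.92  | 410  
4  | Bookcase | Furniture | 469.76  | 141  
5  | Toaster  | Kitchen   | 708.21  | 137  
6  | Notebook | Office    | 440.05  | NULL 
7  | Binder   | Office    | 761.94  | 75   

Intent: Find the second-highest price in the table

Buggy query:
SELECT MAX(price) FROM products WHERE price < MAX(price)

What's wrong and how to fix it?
Bug: MAX(price) on the right of the comparison is an aggregate-in-WHERE error

Fix: Put the inner MAX in a scalar subquery

Corrected query:
SELECT MAX(price) FROM products WHERE price < (SELECT MAX(price) FROM products)

Result:
MAX(price)
----------
1001.72   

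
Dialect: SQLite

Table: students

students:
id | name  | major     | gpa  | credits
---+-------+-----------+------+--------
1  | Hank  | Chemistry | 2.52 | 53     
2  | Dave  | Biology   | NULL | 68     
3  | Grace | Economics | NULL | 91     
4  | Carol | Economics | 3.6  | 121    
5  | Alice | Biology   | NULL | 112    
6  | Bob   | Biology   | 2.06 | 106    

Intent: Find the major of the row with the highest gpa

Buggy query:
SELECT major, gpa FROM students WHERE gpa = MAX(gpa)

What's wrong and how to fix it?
Bug: WHERE is evaluated per row; an aggregate over the whole table isn't defined there

Fix: Wrap MAX in a scalar subquery so WHERE compares against a single value

Corrected query:
SELECT major, gpa FROM students WHERE gpa = (SELECT MAX(gpa) FROM students)

Result:
major     | gpa
----------+----
Economics | 3.6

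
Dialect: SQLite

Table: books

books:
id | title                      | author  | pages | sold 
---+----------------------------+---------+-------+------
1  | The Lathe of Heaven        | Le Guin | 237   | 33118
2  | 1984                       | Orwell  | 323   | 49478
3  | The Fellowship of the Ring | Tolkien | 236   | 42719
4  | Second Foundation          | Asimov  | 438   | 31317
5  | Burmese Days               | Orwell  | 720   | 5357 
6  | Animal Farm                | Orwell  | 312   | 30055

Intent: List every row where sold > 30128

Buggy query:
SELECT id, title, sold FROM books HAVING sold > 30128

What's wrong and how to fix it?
Bug: HAVING filters the output of aggregation, but this query has no GROUP BY and no aggregate functions, so SQLite rejects it (HAVING clause on a non-aggregate query); the condition here is per row

Fix: Use WHERE for row-level filtering

Corrected query:
SELECT id, title, sold FROM books WHERE sold > 30128

Result:
id | title                      | sold 
---+----------------------------+------
1  | The Lathe of Heaven        | 33118
2  | 1984                       | 49478
3  | The Fellowship of the Ring | 42719
4  | Second Foundation          | 31317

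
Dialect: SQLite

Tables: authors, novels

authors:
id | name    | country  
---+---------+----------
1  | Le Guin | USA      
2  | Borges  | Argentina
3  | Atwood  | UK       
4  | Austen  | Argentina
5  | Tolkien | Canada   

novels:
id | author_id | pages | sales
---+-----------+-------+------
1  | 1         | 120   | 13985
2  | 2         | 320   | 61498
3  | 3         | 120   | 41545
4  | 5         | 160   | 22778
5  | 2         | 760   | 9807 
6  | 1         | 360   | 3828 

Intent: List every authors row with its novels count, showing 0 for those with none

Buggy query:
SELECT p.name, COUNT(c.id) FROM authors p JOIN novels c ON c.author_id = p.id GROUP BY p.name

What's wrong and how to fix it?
Bug: An inner join excludes parents with zero children

Fix: Switch to LEFT JOIN to retain unmatched parent rows

Corrected query:
SELECT p.name, COUNT(c.id) FROM authors p LEFT JOIN novels c ON c.author_id = p.id GROUP BY p.name

Result:
name    | COUNT(c.id)
--------+------------
Atwood  | 1          
Austen  | 0          
Borges  | 2          
Le Guin | 2          
Tolkien | 1          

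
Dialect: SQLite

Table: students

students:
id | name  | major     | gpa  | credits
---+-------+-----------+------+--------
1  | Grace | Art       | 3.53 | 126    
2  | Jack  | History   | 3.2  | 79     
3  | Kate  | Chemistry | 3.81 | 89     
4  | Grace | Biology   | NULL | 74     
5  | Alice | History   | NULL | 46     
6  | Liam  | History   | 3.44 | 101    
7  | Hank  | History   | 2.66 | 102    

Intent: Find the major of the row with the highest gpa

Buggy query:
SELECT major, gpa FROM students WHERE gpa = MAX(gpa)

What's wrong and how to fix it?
Bug: WHERE is evaluated per row; an aggregate over the whole table isn't defined there

Fix: Wrap MAX in a scalar subquery so WHERE compares against a single value

Corrected query:
SELECT major, gpa FROM students WHERE gpa = (SELECT MAX(gpa) FROM students)

Result:
major     | gpa 
----------+-----
Chemistry | 3.81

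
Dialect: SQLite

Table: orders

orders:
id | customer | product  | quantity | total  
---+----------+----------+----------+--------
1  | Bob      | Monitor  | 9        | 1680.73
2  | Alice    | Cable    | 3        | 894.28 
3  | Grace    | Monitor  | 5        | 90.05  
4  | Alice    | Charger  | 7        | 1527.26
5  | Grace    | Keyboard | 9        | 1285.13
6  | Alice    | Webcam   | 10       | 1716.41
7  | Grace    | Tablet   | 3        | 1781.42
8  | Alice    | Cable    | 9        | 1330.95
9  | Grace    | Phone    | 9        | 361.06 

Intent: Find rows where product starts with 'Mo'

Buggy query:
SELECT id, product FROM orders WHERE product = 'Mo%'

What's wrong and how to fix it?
Bug: Wildcards only work with LIKE; '=' treats '%' as a literal character

Fix: Replace '=' with LIKE so 'Mo%' is treated as a pattern

Corrected query:
SELECT id, product FROM orders WHERE product LIKE 'Mo%'

Result:
id | product
---+--------
1  | Monitor
3  | Monitor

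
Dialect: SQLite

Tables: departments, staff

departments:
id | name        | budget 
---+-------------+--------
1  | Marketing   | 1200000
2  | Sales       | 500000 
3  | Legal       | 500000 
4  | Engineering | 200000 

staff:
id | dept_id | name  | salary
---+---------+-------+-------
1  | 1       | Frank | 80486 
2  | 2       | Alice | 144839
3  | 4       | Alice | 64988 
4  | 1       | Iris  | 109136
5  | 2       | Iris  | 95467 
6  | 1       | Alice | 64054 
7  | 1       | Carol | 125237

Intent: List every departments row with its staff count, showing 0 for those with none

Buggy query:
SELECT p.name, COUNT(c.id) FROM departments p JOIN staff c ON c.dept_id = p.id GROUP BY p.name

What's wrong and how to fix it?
Bug: An inner join excludes parents with zero children

Fix: Switch to LEFT JOIN to retain unmatched parent rows

Corrected query:
SELECT p.name, COUNT(c.id) FROM departments p LEFT JOIN staff c ON c.dept_id = p.id GROUP BY p.name

Result:
name        | COUNT(c.id)
------------+------------
Engineering | 1          
Legal       | 0          
Marketing   | 4          
Sales       | 2          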